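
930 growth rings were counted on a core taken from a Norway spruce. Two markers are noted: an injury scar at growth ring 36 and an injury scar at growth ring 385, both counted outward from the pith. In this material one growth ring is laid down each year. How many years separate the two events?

Separation: 385 − 36 = 349 growth rings.
That is 349 years at one growth ring per year.

349 years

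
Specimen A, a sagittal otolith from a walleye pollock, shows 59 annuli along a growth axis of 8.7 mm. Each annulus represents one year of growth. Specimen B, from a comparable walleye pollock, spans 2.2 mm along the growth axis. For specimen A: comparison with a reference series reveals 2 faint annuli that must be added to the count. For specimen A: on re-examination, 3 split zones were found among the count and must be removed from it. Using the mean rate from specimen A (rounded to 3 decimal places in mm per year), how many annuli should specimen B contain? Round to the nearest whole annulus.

15 annuli

Specimen A: true annulus count = 59 − 3 + 2 = 58.
A: Mean rate = 8.7 mm / 58 years ≈ 0.150 mm/year.
For B, 2.2 / 0.150 = 14.67 years ≈ 15 annuli.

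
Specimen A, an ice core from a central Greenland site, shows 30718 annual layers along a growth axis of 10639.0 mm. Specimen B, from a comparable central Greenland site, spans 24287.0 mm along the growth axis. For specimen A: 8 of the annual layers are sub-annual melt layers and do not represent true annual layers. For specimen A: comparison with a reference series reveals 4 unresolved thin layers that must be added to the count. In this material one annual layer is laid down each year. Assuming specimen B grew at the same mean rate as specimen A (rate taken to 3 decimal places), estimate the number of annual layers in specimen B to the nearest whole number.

Specimen A: after corrections the count is 30718 − 8 + 4 = 30714 annual layers.
A: Mean rate = 10639.0 mm / 30714 years ≈ 0.346 mm/yr.
Specimen B: 24287.0 mm / 0.346 mm per year = 70193.64 years ≈ 70194 annual layers.

70194 annual layers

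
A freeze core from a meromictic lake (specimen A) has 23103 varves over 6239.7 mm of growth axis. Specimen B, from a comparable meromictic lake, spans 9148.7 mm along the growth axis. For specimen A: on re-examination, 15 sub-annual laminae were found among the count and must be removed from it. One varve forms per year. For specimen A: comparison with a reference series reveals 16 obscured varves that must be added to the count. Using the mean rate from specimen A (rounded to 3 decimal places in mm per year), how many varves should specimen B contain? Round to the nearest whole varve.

Specimen A: correcting the raw count gives 23103 − 15 + 16 = 23104 true varves.
A: 6239.7 mm over 23104 years gives 6239.7 / 23104 ≈ 0.270 mm/year.
For B, 9148.7 / 0.270 = 33884.07 years ≈ 33884 varves.

33884 varves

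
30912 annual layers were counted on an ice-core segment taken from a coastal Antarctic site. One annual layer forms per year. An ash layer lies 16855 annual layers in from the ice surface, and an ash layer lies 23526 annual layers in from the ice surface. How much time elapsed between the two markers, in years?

Separation: 23526 − 16855 = 6671 annual layers.
At one annual layer per year, 6671 years elapsed between them.

6671 years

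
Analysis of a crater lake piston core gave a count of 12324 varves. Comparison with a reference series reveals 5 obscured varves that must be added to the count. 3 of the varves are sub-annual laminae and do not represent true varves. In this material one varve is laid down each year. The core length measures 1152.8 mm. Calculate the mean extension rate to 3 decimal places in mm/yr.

0.094 mm/yr

True varve count = 12324 − 3 + 5 = 12326.
1152.8 mm over 12326 years gives 1152.8 / 12326 ≈ 0.094 mm/yr.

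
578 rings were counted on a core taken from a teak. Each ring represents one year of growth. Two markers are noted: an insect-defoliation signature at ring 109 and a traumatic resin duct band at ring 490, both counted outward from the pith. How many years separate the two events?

Separation: 490 − 109 = 381 rings.
One ring per year makes the interval 381 years.

381 years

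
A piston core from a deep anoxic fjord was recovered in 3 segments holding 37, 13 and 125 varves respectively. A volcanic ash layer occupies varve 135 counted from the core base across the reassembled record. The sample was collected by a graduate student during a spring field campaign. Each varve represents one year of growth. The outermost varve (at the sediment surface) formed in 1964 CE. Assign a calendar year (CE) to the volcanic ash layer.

Total varves = 37 + 13 + 125 = 175.
175 − 135 = 40 varves lie beyond the volcanic ash layer toward the sediment surface.
Counting back 40 years from 1964 CE places the volcanic ash layer in 1964 − 40 = 1924 CE.

1924 CE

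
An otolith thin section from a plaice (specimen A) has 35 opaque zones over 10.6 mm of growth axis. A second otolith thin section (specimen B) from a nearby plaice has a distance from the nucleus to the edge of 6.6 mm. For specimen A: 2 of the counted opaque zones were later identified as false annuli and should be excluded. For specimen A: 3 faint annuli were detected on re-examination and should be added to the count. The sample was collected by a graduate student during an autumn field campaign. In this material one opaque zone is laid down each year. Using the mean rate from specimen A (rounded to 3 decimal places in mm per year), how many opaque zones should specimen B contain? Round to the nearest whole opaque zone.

22 opaque zones

Specimen A: correcting the raw count gives 35 − 2 + 3 = 36 true opaque zones.
A: Mean rate = 10.6 mm / 36 years ≈ 0.294 mm/year.
Specimen B: 6.6 mm / 0.294 mm per year = 22.45 years ≈ 22 opaque zones.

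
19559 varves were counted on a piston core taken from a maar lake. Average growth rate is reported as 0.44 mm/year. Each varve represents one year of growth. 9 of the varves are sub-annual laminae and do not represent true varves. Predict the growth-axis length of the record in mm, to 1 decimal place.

After corrections the count is 19559 − 9 = 19550 varves.
Length ≈ 0.44 × 19550 = 8602.0 mm.

8602.0 mm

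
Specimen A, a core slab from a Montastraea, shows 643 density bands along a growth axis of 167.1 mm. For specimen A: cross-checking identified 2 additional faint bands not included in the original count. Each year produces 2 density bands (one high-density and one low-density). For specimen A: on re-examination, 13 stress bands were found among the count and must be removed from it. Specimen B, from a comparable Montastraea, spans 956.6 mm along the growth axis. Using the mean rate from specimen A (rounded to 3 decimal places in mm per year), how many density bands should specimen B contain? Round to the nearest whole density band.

3617 density bands

Specimen A: adjusted count: 643 − 13 + 2 = 632 density bands.
Specimen A: dividing by 2 density bands per year: 632 / 2 = 316 years.
A: Extension rate ≈ 167.1 / 316 = 0.529 mm/year.
B spans 956.6 / 0.529 = 1808.32 years; at 2 density bands per year that is 1808.32 × 2 ≈ 3617 density bands.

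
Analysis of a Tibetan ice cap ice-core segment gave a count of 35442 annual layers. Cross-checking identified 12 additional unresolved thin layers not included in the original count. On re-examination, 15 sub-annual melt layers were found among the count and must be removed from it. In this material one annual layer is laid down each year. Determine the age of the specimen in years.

True annual layer count = 35442 − 15 + 12 = 35439.
One annual layer per year makes the duration 35439 years.

35439 years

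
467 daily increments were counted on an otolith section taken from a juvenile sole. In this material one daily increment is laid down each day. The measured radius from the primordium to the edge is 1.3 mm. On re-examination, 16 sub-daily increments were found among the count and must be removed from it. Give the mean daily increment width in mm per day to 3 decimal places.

0.003 mm per day

After corrections the count is 467 − 16 = 451 daily increments.
1.3 mm over 451 days gives 1.3 / 451 ≈ 0.003 mm per day.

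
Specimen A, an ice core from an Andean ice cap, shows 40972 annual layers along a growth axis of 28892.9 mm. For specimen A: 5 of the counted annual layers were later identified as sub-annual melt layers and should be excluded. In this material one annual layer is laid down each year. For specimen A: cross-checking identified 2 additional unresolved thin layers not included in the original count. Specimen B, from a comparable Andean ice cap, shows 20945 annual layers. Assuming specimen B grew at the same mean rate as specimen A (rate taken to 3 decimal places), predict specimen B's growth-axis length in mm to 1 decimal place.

14766.2 mm

Specimen A: true annual layer count = 40972 − 5 + 2 = 40969.
A: 28892.9 mm over 40969 years gives 28892.9 / 40969 ≈ 0.705 mm/yr.
B's length ≈ 0.705 × 20945 = 14766.2 mm.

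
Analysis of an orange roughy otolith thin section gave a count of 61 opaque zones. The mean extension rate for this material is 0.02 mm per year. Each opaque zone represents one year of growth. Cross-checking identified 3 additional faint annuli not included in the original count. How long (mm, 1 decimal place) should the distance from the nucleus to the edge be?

1.3 mm

After corrections the count is 61 + 3 = 64 opaque zones.
Predicted length = 0.02 mm/year × 64 years = 1.3 mm.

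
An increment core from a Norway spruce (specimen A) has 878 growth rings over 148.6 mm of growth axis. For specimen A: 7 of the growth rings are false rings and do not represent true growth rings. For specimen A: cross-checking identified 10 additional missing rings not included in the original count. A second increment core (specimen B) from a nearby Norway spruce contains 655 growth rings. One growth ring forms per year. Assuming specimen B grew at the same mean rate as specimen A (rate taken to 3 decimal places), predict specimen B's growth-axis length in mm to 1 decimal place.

Specimen A: correcting the raw count gives 878 − 7 + 10 = 881 true growth rings.
A: Extension rate ≈ 148.6 / 881 = 0.169 mm per year.
Length of B = 0.169 × 655 = 110.7 mm.

110.7 mm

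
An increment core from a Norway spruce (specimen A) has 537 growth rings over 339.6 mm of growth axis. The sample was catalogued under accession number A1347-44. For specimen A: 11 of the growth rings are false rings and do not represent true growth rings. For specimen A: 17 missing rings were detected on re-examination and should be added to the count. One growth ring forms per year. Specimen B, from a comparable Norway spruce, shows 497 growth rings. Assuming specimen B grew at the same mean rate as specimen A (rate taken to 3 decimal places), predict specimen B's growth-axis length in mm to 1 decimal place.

310.6 mm

Specimen A: true growth ring count = 537 − 11 + 17 = 543.
A: Extension rate ≈ 339.6 / 543 = 0.625 mm/year.
B's length ≈ 0.625 × 497 = 310.6 mm.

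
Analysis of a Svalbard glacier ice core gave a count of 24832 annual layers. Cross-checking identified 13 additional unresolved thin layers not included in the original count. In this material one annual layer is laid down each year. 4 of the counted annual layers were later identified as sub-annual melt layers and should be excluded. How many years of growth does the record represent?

True annual layer count = 24832 − 4 + 13 = 24841.
With a one-to-one annual layer periodicity this is 24841 years.

24841 yr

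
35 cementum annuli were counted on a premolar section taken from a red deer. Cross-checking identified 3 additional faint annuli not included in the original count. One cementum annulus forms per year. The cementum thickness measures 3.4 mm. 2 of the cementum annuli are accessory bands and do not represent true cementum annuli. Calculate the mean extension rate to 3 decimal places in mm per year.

After corrections the count is 35 − 2 + 3 = 36 cementum annuli.
3.4 mm over 36 years gives 3.4 / 36 ≈ 0.094 mm per year.

0.094 mm per year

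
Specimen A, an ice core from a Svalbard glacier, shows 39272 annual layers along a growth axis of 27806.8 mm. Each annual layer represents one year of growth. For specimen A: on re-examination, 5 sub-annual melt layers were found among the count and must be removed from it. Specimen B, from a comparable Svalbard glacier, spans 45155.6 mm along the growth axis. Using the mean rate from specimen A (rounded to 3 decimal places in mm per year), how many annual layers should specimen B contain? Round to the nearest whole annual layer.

63779 annual layers

Specimen A: adjusted count: 39272 − 5 = 39267 annual layers.
A: Extension rate ≈ 27806.8 / 39267 = 0.708 mm/yr.
Specimen B: 45155.6 mm / 0.708 mm per year = 63779.10 years ≈ 63779 annual layers.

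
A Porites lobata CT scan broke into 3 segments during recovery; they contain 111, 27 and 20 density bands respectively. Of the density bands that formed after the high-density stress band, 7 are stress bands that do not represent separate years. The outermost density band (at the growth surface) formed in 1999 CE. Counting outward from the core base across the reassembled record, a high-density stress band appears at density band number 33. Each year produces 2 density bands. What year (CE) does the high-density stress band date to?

1940 CE

Total density bands = 111 + 27 + 20 = 158.
The high-density stress band sits at density band 33 from the core base, so 158 − 33 = 125 density bands formed after it.
Excluding 7 false density bands: 125 − 7 = 118.
With 2 density bands per year, 118 / 2 = 59 years.
Counting back 59 years from 1999 CE places the high-density stress band in 1999 − 59 = 1940 CE.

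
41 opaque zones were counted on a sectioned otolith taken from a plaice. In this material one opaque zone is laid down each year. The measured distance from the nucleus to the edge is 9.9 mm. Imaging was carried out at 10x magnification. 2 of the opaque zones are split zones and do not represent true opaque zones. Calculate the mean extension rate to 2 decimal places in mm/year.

After corrections the count is 41 − 2 = 39 opaque zones.
Extension rate ≈ 9.9 / 39 = 0.25 mm/year.

0.25 mm/year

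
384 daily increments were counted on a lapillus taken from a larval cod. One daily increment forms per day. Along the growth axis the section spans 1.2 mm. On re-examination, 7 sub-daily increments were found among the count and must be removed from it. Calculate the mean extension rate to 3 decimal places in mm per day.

0.003 mm per day

True daily increment count = 384 − 7 = 377.
Extension rate ≈ 1.2 / 377 = 0.003 mm per day.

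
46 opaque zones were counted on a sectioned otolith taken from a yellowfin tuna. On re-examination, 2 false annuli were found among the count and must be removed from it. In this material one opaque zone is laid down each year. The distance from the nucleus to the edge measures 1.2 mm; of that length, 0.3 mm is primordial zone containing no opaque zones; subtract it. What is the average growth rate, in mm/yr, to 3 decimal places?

True opaque zone count = 46 − 2 = 44.
The growth record spans 1.2 − 0.3 = 0.9 mm.
Extension rate ≈ 0.9 / 44 = 0.020 mm/yr.

0.020 mm/yr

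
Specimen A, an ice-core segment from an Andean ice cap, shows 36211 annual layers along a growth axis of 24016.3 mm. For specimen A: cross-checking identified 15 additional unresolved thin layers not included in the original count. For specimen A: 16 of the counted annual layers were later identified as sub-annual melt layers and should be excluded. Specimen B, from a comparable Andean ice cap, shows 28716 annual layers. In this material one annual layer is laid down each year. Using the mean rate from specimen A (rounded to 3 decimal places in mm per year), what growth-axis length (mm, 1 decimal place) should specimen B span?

Specimen A: after corrections the count is 36211 − 16 + 15 = 36210 annual layers.
A: 24016.3 mm over 36210 years gives 24016.3 / 36210 ≈ 0.663 mm per year.
For B, 0.663 mm/year × 28716 years = 19038.7 mm.

19038.7 mm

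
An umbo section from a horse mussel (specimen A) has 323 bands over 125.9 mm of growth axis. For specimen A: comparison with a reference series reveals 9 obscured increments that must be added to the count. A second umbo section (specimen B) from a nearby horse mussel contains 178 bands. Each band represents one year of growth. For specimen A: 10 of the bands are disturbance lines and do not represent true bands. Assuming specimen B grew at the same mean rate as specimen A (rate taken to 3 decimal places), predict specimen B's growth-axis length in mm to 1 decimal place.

Specimen A: true band count = 323 − 10 + 9 = 322.
A: Mean rate = 125.9 mm / 322 years ≈ 0.391 mm/year.
For B, 0.391 mm/year × 178 years = 69.6 mm.

69.6 mm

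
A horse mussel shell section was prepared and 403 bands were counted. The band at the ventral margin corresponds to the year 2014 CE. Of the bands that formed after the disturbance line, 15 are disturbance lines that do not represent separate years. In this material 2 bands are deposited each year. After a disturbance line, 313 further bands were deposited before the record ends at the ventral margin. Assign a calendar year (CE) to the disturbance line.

313 bands formed after the disturbance line.
313 − 15 false = 298 true bands after the disturbance line.
With 2 bands per year, 298 / 2 = 149 years.
The band at the ventral margin is 2014 CE, so the disturbance line dates to 2014 − 149 = 1865 CE.

1865 CE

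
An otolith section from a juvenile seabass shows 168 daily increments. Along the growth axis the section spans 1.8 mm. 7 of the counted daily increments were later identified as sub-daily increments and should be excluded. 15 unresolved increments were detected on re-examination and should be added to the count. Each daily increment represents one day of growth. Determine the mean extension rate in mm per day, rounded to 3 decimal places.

Correcting the raw count gives 168 − 7 + 15 = 176 true daily increments.
Mean rate = 1.8 mm / 176 days ≈ 0.010 mm per day.

0.010 mm per day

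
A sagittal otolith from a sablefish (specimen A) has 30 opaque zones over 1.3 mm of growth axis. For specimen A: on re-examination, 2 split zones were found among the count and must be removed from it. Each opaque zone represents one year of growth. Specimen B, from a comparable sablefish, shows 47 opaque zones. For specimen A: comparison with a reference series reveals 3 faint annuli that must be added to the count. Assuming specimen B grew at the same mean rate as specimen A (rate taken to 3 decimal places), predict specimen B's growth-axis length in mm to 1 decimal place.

2.0 mm

Specimen A: correcting the raw count gives 30 − 2 + 3 = 31 true opaque zones.
A: Mean rate = 1.3 mm / 31 years ≈ 0.042 mm/year.
For B, 0.042 mm/year × 47 years = 2.0 mm.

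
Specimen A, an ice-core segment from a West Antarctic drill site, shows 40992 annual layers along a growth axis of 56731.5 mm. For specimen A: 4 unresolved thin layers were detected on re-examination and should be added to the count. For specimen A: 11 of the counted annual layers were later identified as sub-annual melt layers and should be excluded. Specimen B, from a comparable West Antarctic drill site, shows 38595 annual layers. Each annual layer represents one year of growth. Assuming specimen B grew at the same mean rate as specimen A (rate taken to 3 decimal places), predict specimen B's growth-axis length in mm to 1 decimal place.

53415.5 mm

Specimen A: adjusted count: 40992 − 11 + 4 = 40985 annual layers.
A: Mean rate = 56731.5 mm / 40985 years ≈ 1.384 mm per year.
B's length ≈ 1.384 × 38595 = 53415.5 mm.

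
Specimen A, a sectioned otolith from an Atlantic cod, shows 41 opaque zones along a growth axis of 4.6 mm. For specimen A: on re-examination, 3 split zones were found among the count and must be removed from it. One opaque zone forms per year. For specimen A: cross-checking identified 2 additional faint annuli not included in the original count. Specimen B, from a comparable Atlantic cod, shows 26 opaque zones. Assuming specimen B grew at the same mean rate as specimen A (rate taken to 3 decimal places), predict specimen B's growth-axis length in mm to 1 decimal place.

3.0 mm

Specimen A: after corrections the count is 41 − 3 + 2 = 40 opaque zones.
A: 4.6 mm over 40 years gives 4.6 / 40 ≈ 0.115 mm per year.
Length of B = 0.115 × 26 = 3.0 mm.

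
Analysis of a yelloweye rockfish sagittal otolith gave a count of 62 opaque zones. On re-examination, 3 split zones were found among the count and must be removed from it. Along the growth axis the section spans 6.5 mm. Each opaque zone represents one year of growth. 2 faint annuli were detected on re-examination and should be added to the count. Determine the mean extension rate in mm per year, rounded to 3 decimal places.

0.107 mm per year

True opaque zone count = 62 − 3 + 2 = 61.
Mean rate = 6.5 mm / 61 years ≈ 0.107 mm per year.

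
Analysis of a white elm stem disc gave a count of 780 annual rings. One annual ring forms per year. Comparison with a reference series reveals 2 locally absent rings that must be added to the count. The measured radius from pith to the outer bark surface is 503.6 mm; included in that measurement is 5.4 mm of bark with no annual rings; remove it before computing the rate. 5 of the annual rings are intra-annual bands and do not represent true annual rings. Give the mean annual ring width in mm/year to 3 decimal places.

0.641 mm/year

After corrections the count is 780 − 5 + 2 = 777 annual rings.
Net length = 503.6 − 5.4 = 498.2 mm.
Mean rate = 498.2 mm / 777 years ≈ 0.641 mm/year.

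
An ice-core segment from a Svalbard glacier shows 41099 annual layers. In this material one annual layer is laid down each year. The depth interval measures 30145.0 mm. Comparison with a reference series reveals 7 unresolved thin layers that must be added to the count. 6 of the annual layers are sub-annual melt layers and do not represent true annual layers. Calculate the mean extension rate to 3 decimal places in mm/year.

True annual layer count = 41099 − 6 + 7 = 41100.
30145.0 mm over 41100 years gives 30145.0 / 41100 ≈ 0.733 mm/year.

0.733 mm/year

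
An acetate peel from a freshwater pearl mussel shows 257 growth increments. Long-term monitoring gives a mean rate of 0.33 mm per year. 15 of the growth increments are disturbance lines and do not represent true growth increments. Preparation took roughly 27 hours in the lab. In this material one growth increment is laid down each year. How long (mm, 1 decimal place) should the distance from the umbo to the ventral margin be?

79.9 mm

Adjusted count: 257 − 15 = 242 growth increments.
242 years at 0.33 mm/year gives 0.33 × 242 = 79.9 mm.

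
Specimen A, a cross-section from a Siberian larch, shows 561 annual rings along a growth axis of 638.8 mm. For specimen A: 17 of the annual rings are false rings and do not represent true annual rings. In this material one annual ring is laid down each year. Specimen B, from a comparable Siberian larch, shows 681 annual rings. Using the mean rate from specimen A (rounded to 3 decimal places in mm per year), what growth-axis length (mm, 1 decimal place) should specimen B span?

799.5 mm

Specimen A: true annual ring count = 561 − 17 = 544.
A: Mean rate = 638.8 mm / 544 years ≈ 1.174 mm per year.
Length of B = 1.174 × 681 = 799.5 mm.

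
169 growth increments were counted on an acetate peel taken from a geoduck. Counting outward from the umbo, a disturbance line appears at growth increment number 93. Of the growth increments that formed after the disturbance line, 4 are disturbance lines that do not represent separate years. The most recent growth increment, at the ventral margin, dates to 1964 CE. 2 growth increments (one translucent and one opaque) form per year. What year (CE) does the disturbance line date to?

1928 CE

Between growth increment 93 and the ventral margin there are 169 − 93 = 76 growth increments.
Excluding 4 false growth increments: 76 − 4 = 72.
Dividing by 2 growth increments per year: 72 / 2 = 36 years.
1964 − 36 = 1928 CE.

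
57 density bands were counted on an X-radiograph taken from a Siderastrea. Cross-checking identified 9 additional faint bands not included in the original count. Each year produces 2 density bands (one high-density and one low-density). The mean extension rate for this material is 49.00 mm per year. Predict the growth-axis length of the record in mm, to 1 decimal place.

After corrections the count is 57 + 9 = 66 density bands.
66 density bands at 2 per year is 66 / 2 = 33 years.
Predicted length = 49.00 mm/year × 33 years = 1617.0 mm.

1617.0 mm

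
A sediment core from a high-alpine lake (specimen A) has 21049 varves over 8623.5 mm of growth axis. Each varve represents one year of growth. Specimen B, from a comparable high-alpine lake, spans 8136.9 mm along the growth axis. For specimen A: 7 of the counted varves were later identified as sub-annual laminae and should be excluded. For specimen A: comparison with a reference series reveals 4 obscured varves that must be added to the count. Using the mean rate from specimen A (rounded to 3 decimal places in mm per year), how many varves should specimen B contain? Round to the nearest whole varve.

Specimen A: true varve count = 21049 − 7 + 4 = 21046.
A: 8623.5 mm over 21046 years gives 8623.5 / 21046 ≈ 0.410 mm/year.
B spans 8136.9 / 0.410 = 19846.10 years ≈ 19846 varves.

19846 varves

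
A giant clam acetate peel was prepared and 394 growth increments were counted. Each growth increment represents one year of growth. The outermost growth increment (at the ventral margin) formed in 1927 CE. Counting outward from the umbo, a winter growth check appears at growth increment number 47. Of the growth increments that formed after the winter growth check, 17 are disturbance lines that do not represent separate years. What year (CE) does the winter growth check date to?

1597 CE

Between growth increment 47 and the ventral margin there are 394 − 47 = 347 growth increments.
Excluding 17 false growth increments: 347 − 17 = 330.
1927 − 330 = 1597 CE.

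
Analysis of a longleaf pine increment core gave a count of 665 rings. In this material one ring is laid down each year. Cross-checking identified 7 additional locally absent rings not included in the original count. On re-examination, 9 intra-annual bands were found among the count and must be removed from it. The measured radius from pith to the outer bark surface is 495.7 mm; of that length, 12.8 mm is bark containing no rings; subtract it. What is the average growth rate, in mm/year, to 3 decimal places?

After corrections the count is 665 − 9 + 7 = 663 rings.
Removing the 12.8 mm offcut leaves 495.7 − 12.8 = 482.9 mm.
Extension rate ≈ 482.9 / 663 = 0.728 mm/year.

0.728 mm/year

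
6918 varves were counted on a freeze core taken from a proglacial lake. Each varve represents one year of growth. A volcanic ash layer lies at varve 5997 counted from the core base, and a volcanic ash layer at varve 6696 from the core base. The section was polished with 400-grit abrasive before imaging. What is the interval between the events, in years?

699 yr

6696 − 5997 = 699 varves lie between the two events.
At one varve per year, 699 years elapsed between them.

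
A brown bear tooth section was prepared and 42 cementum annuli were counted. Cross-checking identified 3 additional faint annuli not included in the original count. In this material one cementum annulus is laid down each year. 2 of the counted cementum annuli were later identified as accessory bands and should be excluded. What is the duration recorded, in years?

Adjusted count: 42 − 2 + 3 = 43 cementum annuli.
At one cementum annulus per year, that is 43 years.

43 years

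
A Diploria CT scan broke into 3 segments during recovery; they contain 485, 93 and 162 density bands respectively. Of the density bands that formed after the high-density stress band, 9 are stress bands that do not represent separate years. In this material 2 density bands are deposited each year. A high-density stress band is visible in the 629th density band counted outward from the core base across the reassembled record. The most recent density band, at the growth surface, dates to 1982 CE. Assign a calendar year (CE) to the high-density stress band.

1931 CE

Total density bands = 485 + 93 + 162 = 740.
740 − 629 = 111 density bands lie beyond the high-density stress band toward the growth surface.
Excluding 9 false density bands: 111 − 9 = 102.
102 density bands at 2 per year is 102 / 2 = 51 years.
1982 − 51 = 1931 CE.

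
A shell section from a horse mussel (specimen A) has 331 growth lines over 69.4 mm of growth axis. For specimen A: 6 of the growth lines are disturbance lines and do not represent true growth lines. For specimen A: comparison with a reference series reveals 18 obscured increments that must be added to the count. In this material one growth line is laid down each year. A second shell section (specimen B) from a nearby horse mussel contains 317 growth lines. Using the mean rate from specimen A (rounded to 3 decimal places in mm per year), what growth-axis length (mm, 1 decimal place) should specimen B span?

Specimen A: adjusted count: 331 − 6 + 18 = 343 growth lines.
A: 69.4 mm over 343 years gives 69.4 / 343 ≈ 0.202 mm per year.
B's length ≈ 0.202 × 317 = 64.0 mm.

64.0 mm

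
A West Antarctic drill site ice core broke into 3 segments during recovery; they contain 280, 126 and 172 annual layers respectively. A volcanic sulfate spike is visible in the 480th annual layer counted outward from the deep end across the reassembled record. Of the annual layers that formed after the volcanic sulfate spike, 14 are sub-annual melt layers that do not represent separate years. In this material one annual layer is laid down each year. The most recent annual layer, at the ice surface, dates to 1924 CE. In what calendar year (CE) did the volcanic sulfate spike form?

1840 CE

Total annual layers = 280 + 126 + 172 = 578.
The volcanic sulfate spike sits at annual layer 480 from the deep end, so 578 − 480 = 98 annual layers formed after it.
Removing the 14 false annual layers leaves 98 − 14 = 84 true annual layers beyond the volcanic sulfate spike.
Counting back 84 years from 1924 CE places the volcanic sulfate spike in 1924 − 84 = 1840 CE.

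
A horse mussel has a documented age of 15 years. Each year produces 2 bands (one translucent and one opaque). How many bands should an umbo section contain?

30 bands

With 2 bands per year, 15 years would produce 15 × 2 = 30 bands.
So 30 bands should be present.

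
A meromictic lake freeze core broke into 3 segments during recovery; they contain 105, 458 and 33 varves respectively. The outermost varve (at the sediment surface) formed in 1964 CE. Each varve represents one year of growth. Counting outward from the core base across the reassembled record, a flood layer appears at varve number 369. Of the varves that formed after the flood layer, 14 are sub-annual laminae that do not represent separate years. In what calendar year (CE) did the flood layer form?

1751 CE

Total varves = 105 + 458 + 33 = 596.
Between varve 369 and the sediment surface there are 596 − 369 = 227 varves.
Excluding 14 false varves: 227 − 14 = 213.
Counting back 213 years from 1964 CE places the flood layer in 1964 − 213 = 1751 CE.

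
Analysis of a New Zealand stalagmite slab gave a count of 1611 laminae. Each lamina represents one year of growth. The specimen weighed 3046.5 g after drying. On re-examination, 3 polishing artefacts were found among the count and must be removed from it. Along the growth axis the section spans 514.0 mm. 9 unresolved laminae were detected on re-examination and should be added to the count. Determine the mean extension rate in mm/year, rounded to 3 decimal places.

Adjusted count: 1611 − 3 + 9 = 1617 laminae.
Mean rate = 514.0 mm / 1617 years ≈ 0.318 mm/year.

0.318 mm/year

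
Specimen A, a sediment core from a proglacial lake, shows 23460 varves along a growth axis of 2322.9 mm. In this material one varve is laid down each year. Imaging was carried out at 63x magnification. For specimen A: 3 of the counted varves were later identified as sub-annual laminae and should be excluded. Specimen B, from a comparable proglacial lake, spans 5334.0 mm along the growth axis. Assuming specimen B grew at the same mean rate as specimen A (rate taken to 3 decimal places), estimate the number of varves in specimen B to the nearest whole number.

Specimen A: adjusted count: 23460 − 3 = 23457 varves.
A: 2322.9 mm over 23457 years gives 2322.9 / 23457 ≈ 0.099 mm/yr.
B spans 5334.0 / 0.099 = 53878.79 years ≈ 53879 varves.

53879 varves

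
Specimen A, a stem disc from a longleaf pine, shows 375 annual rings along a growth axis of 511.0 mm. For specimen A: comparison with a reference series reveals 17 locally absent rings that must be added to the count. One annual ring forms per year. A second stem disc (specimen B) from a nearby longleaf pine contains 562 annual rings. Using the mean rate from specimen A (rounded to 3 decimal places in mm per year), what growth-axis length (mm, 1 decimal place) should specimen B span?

Specimen A: after corrections the count is 375 + 17 = 392 annual rings.
A: 511.0 mm over 392 years gives 511.0 / 392 ≈ 1.304 mm/year.
Length of B = 1.304 × 562 = 732.8 mm.

732.8 mm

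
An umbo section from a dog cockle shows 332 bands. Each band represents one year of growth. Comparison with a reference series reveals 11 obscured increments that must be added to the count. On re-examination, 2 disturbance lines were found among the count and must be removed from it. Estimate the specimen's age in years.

Adjusted count: 332 − 2 + 11 = 341 bands.
With a one-to-one band periodicity this is 341 years.

341 years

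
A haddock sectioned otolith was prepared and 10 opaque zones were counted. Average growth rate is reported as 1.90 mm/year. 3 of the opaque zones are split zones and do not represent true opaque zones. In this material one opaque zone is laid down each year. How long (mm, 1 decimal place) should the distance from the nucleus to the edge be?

13.3 mm

Correcting the raw count gives 10 − 3 = 7 true opaque zones.
Length ≈ 1.90 × 7 = 13.3 mm.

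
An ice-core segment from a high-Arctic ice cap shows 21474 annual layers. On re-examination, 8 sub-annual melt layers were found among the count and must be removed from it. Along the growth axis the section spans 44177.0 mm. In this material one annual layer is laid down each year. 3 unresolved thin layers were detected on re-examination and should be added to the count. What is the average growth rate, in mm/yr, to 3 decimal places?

2.058 mm/yr

After corrections the count is 21474 − 8 + 3 = 21469 annual layers.
44177.0 mm over 21469 years gives 44177.0 / 21469 ≈ 2.058 mm/yr.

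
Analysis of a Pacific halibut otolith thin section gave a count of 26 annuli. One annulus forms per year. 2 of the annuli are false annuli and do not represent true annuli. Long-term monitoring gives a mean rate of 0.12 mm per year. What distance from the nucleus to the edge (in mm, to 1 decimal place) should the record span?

Correcting the raw count gives 26 − 2 = 24 true annuli.
24 years at 0.12 mm/year gives 0.12 × 24 = 2.9 mm.

2.9 mm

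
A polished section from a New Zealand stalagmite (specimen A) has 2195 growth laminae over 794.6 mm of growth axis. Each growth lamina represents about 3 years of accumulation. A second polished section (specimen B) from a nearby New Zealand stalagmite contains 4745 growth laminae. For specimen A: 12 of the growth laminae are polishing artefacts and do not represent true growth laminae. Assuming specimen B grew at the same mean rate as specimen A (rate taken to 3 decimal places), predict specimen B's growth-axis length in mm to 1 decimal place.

1722.4 mm

Specimen A: adjusted count: 2195 − 12 = 2183 growth laminae.
Specimen A: at 3 years per growth lamina, 2183 × 3 = 6549 years.
A: Mean rate = 794.6 mm / 6549 years ≈ 0.121 mm/yr.
Specimen B: multiplying by 3 years per growth lamina: 4745 × 3 = 14235 years. B's length ≈ 0.121 × 14235 = 1722.4 mm.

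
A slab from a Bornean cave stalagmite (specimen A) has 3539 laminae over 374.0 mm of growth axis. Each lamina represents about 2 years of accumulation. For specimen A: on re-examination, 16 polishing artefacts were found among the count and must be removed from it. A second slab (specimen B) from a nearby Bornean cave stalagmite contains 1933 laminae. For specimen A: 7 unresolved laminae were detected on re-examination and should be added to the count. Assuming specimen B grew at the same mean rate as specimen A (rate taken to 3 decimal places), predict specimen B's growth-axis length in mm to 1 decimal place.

Specimen A: true lamina count = 3539 − 16 + 7 = 3530.
Specimen A: multiplying by 2 years per lamina: 3530 × 2 = 7060 years.
A: Mean rate = 374.0 mm / 7060 years ≈ 0.053 mm per year.
Specimen B: at 2 years per lamina, 1933 × 2 = 3866 years. Length of B = 0.053 × 3866 = 204.9 mm.

204.9 mm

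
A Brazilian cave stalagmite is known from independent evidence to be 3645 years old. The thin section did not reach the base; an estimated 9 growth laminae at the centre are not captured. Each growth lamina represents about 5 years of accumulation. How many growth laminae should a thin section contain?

720 growth laminae

One growth lamina every 5 years means 3645 / 5 = 729 growth laminae.
729 − 9 missed = 720 growth laminae expected in the prepared section.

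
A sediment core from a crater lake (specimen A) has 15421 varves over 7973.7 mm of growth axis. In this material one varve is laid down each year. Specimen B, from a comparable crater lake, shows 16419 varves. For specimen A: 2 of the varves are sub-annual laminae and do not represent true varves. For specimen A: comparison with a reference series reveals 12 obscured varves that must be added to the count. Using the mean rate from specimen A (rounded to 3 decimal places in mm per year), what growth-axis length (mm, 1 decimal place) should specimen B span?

Specimen A: after corrections the count is 15421 − 2 + 12 = 15431 varves.
A: Mean rate = 7973.7 mm / 15431 years ≈ 0.517 mm/yr.
Length of B = 0.517 × 16419 = 8488.6 mm.

8488.6 mm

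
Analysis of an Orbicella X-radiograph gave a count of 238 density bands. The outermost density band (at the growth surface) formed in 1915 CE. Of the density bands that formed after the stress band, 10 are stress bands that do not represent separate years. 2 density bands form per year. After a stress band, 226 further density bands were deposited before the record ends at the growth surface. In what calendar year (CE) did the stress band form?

226 density bands post-date the stress band.
226 − 10 false = 216 true density bands after the stress band.
Dividing by 2 density bands per year: 216 / 2 = 108 years.
The density band at the growth surface is 1915 CE, so the stress band dates to 1915 − 108 = 1807 CE.

1807 CE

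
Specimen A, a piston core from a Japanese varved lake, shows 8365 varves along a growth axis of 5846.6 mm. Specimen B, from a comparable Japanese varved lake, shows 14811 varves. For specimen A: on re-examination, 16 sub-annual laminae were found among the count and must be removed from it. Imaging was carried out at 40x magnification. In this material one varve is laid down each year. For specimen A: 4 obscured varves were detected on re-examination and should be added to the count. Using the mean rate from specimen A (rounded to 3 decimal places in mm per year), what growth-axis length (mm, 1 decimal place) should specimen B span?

Specimen A: correcting the raw count gives 8365 − 16 + 4 = 8353 true varves.
A: 5846.6 mm over 8353 years gives 5846.6 / 8353 ≈ 0.700 mm per year.
For B, 0.700 mm/year × 14811 years = 10367.7 mm.

10367.7 mm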